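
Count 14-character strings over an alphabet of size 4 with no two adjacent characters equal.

Let g(n) count such strings. g(1) = 4, and each valid string of length n-1 extends in 3 ways (any symbol but the last), so g(n) = 3 g(n-1).
Total: g(14) = 4 x 3^13.

Final answer: 4 x 3^{13} = 6377292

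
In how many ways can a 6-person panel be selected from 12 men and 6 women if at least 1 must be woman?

Sum over valid woman counts:
C(6,1)C(12,5) = 4752
C(6,2)C(12,4) = 7425
C(6,3)C(12,3) = 4400
C(6,4)C(12,2) = 990
C(6,5)C(12,1) = 72
C(6,6)C(12,0) = 1
Total: 4752 + 7425 + 4400 + 990 + 72 + 1.

Final answer: 17640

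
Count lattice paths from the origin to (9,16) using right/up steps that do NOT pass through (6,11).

Total paths to (9,16): C(25,16) = 2042975.
Paths through (6,11): C(17,11) x C(8,5) = 693056.
Avoiding (6,11): 2042975 - 693056.

Final answer: 1349919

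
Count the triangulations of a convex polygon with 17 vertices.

The structures are counted by the Catalan number C_n. Here n = 17 - 2 = 15.
C_n = C(2n,n)/(n+1), so C_{15} = C(30,15)/16 = 155117520/16.

Final answer: C_{15} = 9694845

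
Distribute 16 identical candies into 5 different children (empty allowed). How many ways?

Stars and bars: C(n+k-1, k-1) = C(20,4).

Final answer: C(20,4) = 4845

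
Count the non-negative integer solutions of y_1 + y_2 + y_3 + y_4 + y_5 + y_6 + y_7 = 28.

Stars and bars with 28 stars and 6 bars:
C(28+7-1, 7-1) = C(34,6).

Final answer: C(34,6) = 1344904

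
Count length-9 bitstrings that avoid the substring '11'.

A valid string ends in 0 (append to any length-(n-1) valid string) or in 01 (append to any length-(n-2) valid string), so a(n) = a(n-1) + a(n-2) with a(1)=2, a(2)=3.
Iterating the recurrence: a(1)=2, a(2)=3, a(3)=5, a(4)=8, a(5)=13, a(6)=21, a(7)=34, a(8)=55, a(9)=89.

Final answer: 89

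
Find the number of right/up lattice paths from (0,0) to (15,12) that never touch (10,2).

Total paths to (15,12): C(27,12) = 17383860.
Paths through (10,2): C(12,2) x C(15,10) = 198198.
Avoiding (10,2): 17383860 - 198198.

Final answer: 17185662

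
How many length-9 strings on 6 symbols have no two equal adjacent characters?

Let g(n) count such strings. g(1) = 6, and each valid string of length n-1 extends in 5 ways (any symbol but the last), so g(n) = 5 g(n-1).
Total: g(9) = 6 x 5^8.

Final answer: 6 x 5^{8} = 2343750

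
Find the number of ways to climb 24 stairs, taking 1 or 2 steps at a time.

Let f(n) count the ways. The last step is size 1 or 2, so f(n) = f(n-1) + f(n-2) with f(1)=1, f(2)=2.
Computing successive values: f(1)=1, f(2)=2, f(3)=3, f(4)=5, f(5)=8, f(6)=13, f(7)=21, f(8)=34, f(9)=55, f(10)=89, f(11)=144, f(12)=233, f(13)=377, f(14)=610, f(15)=987, f(16)=1597, f(17)=2584, f(18)=4181, f(19)=6765, f(20)=10946, f(21)=17711, f(22)=28657, f(23)=46368, f(24)=75025.

Final answer: 75025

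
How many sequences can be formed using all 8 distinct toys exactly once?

The number of ways to arrange 8 distinct objects is 8!.

Final answer: 8! = 40320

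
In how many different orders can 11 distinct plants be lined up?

The number of ways to arrange 11 distinct objects is 11!.

Final answer: 11! = 39916800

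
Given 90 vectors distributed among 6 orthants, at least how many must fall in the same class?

By pigeonhole with 90 objects and 6 categories: ceiling(90/6).

Final answer: 15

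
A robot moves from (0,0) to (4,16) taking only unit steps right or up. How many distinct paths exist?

Each path has 4 right steps and 16 up steps in some order (20 steps total).
Choose which 16 of the 20 steps are up: C(20,16).

Final answer: C(20,16) = 4845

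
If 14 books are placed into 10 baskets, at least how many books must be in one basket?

By the pigeonhole principle: ceiling(14/10).

Final answer: 2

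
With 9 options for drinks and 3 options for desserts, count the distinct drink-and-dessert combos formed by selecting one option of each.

By the multiplication principle: 9 x 3.

Final answer: 27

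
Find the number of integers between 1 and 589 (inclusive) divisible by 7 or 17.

Multiples of 7: 84. Multiples of 17: 34. Of both (lcm=119): 4.
By inclusion-exclusion: 84 + 34 - 4.

Final answer: 114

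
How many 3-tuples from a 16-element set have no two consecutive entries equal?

First character: 16 choices. Each subsequent: 15 choices (must differ from the previous one).
Total: 16 x 15^2.

Final answer: 16 x 15^{2} = 3600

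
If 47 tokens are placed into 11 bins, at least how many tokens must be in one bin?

By the pigeonhole principle: ceiling(47/11).

Final answer: 5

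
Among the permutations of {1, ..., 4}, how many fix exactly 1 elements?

Choose which 1 elements are fixed: C(4,1) = 4.
Derange the remaining 3 using D(j) = (j-1)(D(j-1) + D(j-2)), D(0)=1, D(1)=0: D(2)=1, D(3)=2.
Total: 4 x 2.

Final answer: C(4,1) D(3) = 8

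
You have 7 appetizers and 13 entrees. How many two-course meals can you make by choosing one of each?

By the multiplication principle: 7 x 13.

Final answer: 91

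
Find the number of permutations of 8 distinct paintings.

The number of ways to arrange 8 distinct objects is 8!.

Final answer: 8! = 40320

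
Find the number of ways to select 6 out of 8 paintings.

C(8,6) = 8!/(6! x (8-6)!).

Final answer: C(8,6) = 28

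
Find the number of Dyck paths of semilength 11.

Total monotonic paths to (11,11): C(22,11) = 705432.
A path is bad iff it touches y = x + 1; reflecting its initial segment maps bad paths bijectively onto all paths to (10,12), of which there are C(22,12) = 646646.
Valid Dyck paths: 705432 - 646646.
(These counts are the Catalan numbers.)

Final answer: C_{11} = 58786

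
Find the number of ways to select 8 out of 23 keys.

C(23,8) = 23!/(8! x (23-8)!).

Final answer: C(23,8) = 490314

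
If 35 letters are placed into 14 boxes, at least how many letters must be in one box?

By the pigeonhole principle: ceiling(35/14).

Final answer: 3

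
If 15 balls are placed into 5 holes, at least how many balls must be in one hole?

By the pigeonhole principle: ceiling(15/5).

Final answer: 3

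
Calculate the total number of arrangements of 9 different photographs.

The number of ways to arrange 9 distinct objects is 9!.

Final answer: 9! = 362880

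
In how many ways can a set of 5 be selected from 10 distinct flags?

C(10,5) = 10!/(5! x (10-5)!).

Final answer: C(10,5) = 252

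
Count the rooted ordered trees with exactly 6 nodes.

The structures are counted by the Catalan number C_n. Here n = 6 - 1 = 5.
C_n = C(2n,n)/(n+1), so C_{5} = C(10,5)/6 = 252/6.

Final answer: C_{5} = 42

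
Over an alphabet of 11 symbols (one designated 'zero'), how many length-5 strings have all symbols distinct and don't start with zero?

The leading digit has 10 choices (anything but zero); the next has 10 (anything but the first), then 9, and so on, one fewer each time.
Total: 10 x 10 x 9 x 8 x 7.

Final answer: 50400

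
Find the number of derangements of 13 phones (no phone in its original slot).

Derangements satisfy D(n) = (n-1)(D(n-1) + D(n-2)), starting from D(0)=1, D(1)=0.
D(2) = 1 x (0 + 1) = 1
D(3) = 2 x (1 + 0) = 2
D(4) = 3 x (2 + 1) = 9
D(5) = 4 x (9 + 2) = 44
D(6) = 5 x (44 + 9) = 265
D(7) = 6 x (265 + 44) = 1854
D(8) = 7 x (1854 + 265) = 14833
D(9) = 8 x (14833 + 1854) = 133496
D(10) = 9 x (133496 + 14833) = 1334961
D(11) = 10 x (1334961 + 133496) = 14684570
D(12) = 11 x (14684570 + 1334961) = 176214841
D(13) = 12 x (D(12) + D(11)) = 12 x (176214841 + 14684570)

Final answer: D(13) = 2290792932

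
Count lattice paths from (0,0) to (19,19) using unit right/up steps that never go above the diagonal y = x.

Total monotonic paths to (19,19): C(38,19) = 35345263800.
Reflecting each bad path at its first crossing gives a bijection with paths to (18,20): C(38,20) = 33578000610.
Valid Dyck paths: 35345263800 - 33578000610.
(These counts are the Catalan numbers.)

Final answer: C_{19} = 1767263190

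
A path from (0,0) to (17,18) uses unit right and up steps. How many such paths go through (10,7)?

Paths (0,0)->(10,7): C(17,7) = 19448.
Paths (10,7)->(17,18): C(18,11) = 31824.
By multiplication principle: 19448 x 31824.

Final answer: 618913152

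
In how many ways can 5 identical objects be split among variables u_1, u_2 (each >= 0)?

Stars and bars with 5 stars and 1 bars:
C(5+2-1, 2-1) = C(6,1).

Final answer: C(6,1) = 6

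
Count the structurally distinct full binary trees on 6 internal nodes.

This is counted by the nth Catalan number C_n. Here n = 6.
C_n = C(2n,n) - C(2n,n+1), so C_{6} = C(12,6) - C(12,7) = 924 - 792.

Final answer: C_{6} = 132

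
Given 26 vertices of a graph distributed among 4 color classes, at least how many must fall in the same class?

By pigeonhole with 26 objects and 4 categories: ceiling(26/4).

Final answer: 7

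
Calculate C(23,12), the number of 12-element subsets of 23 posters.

C(23,12) = 23!/(12! x 11!).

Final answer: \binom{23}{12} = 1352078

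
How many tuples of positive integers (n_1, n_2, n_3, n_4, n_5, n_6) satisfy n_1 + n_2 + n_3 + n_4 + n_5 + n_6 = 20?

Substitute n'_i = n_i - 1 (so n'_i >= 0). Then sum n'_i = 20 - 6 = 14.
Stars and bars: C(14+6-1, 6-1) = C(19,5).

Final answer: C(19,5) = 11628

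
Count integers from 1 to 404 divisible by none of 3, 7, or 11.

|div by 3|=134, |div by 7|=57, |div by 11|=36.
|div by 3&7|=19, |div by 3&11|=12, |div by 7&11|=5, |div by all|=1.
By inclusion-exclusion, divisible by at least one: 134+57+36-19-12-5+1 = 192.
Not divisible by any: 404 - 192.

Final answer: 212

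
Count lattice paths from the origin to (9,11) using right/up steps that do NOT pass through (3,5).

Total paths to (9,11): C(20,11) = 167960.
Paths through (3,5): C(8,5) x C(12,6) = 51744.
Avoiding (3,5): 167960 - 51744.

Final answer: 116216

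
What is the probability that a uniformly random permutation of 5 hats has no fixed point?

Use the recurrence D(n) = (n-1)(D(n-1) + D(n-2)) with D(0)=1, D(1)=0.
Building up: D(2)=1, D(3)=2, D(4)=9, D(5)=44.
Total arrangements: 5! = 120.
Probability = D(5)/5! = 11/30.

Final answer: D(5)/5! = 44/120 = 0.366667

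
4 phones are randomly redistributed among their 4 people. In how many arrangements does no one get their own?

Derangements satisfy D(n) = (n-1)(D(n-1) + D(n-2)), starting from D(0)=1, D(1)=0.
D(2) = 1 x (0 + 1) = 1
D(3) = 2 x (1 + 0) = 2
D(4) = 3 x (D(3) + D(2)) = 3 x (2 + 1)

Final answer: D(4) = 9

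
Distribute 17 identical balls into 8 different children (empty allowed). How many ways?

Stars and bars: C(n+k-1, k-1) = C(24,7).

Final answer: C(24,7) = 346104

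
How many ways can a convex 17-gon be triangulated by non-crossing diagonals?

The structures are counted by the Catalan number C_n. Here n = 17 - 2 = 15.
Using C_0 = 1 and C_(k+1) = C_k x 2(2k+1)/(k+2), build up term by term: C_1=1, C_2=2, C_3=5, C_4=14, C_5=42, C_6=132, C_7=429, C_8=1430, C_9=4862, C_10=16796, C_11=58786, C_12=208012, C_13=742900, C_14=2674440, C_15=9694845.

Final answer: C_{15} = 9694845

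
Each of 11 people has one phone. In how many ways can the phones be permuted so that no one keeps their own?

Use the recurrence D(n) = (n-1)(D(n-1) + D(n-2)) with D(0)=1, D(1)=0.
D(2) = 1 x (0 + 1) = 1
D(3) = 2 x (1 + 0) = 2
D(4) = 3 x (2 + 1) = 9
D(5) = 4 x (9 + 2) = 44
D(6) = 5 x (44 + 9) = 265
D(7) = 6 x (265 + 44) = 1854
D(8) = 7 x (1854 + 265) = 14833
D(9) = 8 x (14833 + 1854) = 133496
D(10) = 9 x (133496 + 14833) = 1334961
D(11) = 10 x (D(10) + D(9)) = 10 x (1334961 + 133496)

Final answer: D(11) = 14684570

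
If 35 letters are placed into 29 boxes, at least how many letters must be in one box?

By the pigeonhole principle: ceiling(35/29).

Final answer: 2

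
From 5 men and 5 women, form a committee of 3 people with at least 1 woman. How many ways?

Sum over valid woman counts:
C(5,1)C(5,2) = 50
C(5,2)C(5,1) = 50
C(5,3)C(5,0) = 10
Total: 50 + 50 + 10.

Final answer: 110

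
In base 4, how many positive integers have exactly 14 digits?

Leading digit: 3 options (nonzero). Other 13 digit(s): 4 options each.
Total: 3 x 4^13.

Final answer: 201326592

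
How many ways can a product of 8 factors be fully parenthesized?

This is a standard Catalan-number count: the answer is C_n. Here n = 8 - 1 = 7.
Using C_0 = 1 and C_(k+1) = C_k x 2(2k+1)/(k+2), build up term by term: C_1=1, C_2=2, C_3=5, C_4=14, C_5=42, C_6=132, C_7=429.

Final answer: C_{7} = 429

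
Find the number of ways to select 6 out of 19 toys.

C(19,6) = 19!/(6! x 13!).

Final answer: \binom{19}{6} = 27132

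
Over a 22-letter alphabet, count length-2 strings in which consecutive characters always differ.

Let g(n) count such strings. g(1) = 22, and each valid string of length n-1 extends in 21 ways (any symbol but the last), so g(n) = 21 g(n-1).
Total: g(2) = 22 x 21^1.

Final answer: 22 x 21^{1} = 462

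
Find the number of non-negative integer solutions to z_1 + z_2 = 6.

Stars and bars with 6 stars and 1 bars:
C(6+2-1, 2-1) = C(7,1).

Final answer: C(7,1) = 7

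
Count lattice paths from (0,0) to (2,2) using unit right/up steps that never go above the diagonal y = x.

Total monotonic paths to (2,2): C(4,2) = 6.
Paths that cross above y=x (reflection bijection): C(4,3) = 4.
Valid Dyck paths: 6 - 4.
(Check: C(4,2) - C(4,3) = C(4,2)/3, the Catalan number C_{2}.)

Final answer: C_{2} = 2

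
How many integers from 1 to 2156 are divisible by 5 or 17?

Multiples of 5: 431. Multiples of 17: 126. Of both (lcm=85): 25.
By inclusion-exclusion: 431 + 126 - 25.

Final answer: 532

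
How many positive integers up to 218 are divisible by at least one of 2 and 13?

Multiples of 2: 109. Multiples of 13: 16. Of both (lcm=26): 8.
By inclusion-exclusion: 109 + 16 - 8.

Final answer: 117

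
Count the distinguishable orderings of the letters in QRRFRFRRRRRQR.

Letters (F:2, Q:2, R:9). Total letters: 13.
Permutations = 13!/(9! x 2! x 2!).

Final answer: 4290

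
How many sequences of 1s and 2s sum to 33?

Let f(n) be the number of climbs. Removing the last move (1 or 2 steps) gives f(n) = f(n-1) + f(n-2); base cases f(1)=1, f(2)=2.
Building up term by term: f(1)=1, f(2)=2, f(3)=3, f(4)=5, f(5)=8, f(6)=13, f(7)=21, f(8)=34, f(9)=55, f(10)=89, f(11)=144, f(12)=233, f(13)=377, f(14)=610, f(15)=987, f(16)=1597, f(17)=2584, f(18)=4181, f(19)=6765, f(20)=10946, f(21)=17711, f(22)=28657, f(23)=46368, f(24)=75025, f(25)=121393, f(26)=196418, f(27)=317811, f(28)=514229, f(29)=832040, f(30)=1346269, f(31)=2178309, f(32)=3524578, f(33)=5702887.

Final answer: 5702887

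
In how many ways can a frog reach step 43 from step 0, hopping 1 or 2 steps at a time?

Let f(n) be the number of climbs. Removing the last move (1 or 2 steps) gives f(n) = f(n-1) + f(n-2); base cases f(1)=1, f(2)=2.
Computing successive values: f(1)=1, f(2)=2, f(3)=3, f(4)=5, f(5)=8, f(6)=13, f(7)=21, f(8)=34, f(9)=55, f(10)=89, f(11)=144, f(12)=233, f(13)=377, f(14)=610, f(15)=987, f(16)=1597, f(17)=2584, f(18)=4181, f(19)=6765, f(20)=10946, f(21)=17711, f(22)=28657, f(23)=46368, f(24)=75025, f(25)=121393, f(26)=196418, f(27)=317811, f(28)=514229, f(29)=832040, f(30)=1346269, f(31)=2178309, f(32)=3524578, f(33)=5702887, f(34)=9227465, f(35)=14930352, f(36)=24157817, f(37)=39088169, f(38)=63245986, f(39)=102334155, f(40)=165580141, f(41)=267914296, f(42)=433494437, f(43)=701408733.

Final answer: 701408733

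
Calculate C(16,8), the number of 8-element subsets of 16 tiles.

C(16,8) = 16!/(8! x 8!).

Final answer: \binom{16}{8} = 12870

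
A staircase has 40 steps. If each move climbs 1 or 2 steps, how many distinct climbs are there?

Let f(n) count the ways. The last step is size 1 or 2, so f(n) = f(n-1) + f(n-2) with f(1)=1, f(2)=2.
Computing successive values: f(1)=1, f(2)=2, f(3)=3, f(4)=5, f(5)=8, f(6)=13, f(7)=21, f(8)=34, f(9)=55, f(10)=89, f(11)=144, f(12)=233, f(13)=377, f(14)=610, f(15)=987, f(16)=1597, f(17)=2584, f(18)=4181, f(19)=6765, f(20)=10946, f(21)=17711, f(22)=28657, f(23)=46368, f(24)=75025, f(25)=121393, f(26)=196418, f(27)=317811, f(28)=514229, f(29)=832040, f(30)=1346269, f(31)=2178309, f(32)=3524578, f(33)=5702887, f(34)=9227465, f(35)=14930352, f(36)=24157817, f(37)=39088169, f(38)=63245986, f(39)=102334155, f(40)=165580141.

Final answer: 165580141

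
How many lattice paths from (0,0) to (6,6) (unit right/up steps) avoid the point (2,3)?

Total paths to (6,6): C(12,6) = 924.
Paths through (2,3): C(5,3) x C(7,3) = 350.
Avoiding (2,3): 924 - 350.

Final answer: 574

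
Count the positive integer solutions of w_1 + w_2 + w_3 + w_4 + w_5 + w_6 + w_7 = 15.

Substitute w'_i = w_i - 1 (so w'_i >= 0). Then sum w'_i = 15 - 7 = 8.
Stars and bars: C(8+7-1, 7-1) = C(14,6).

Final answer: C(14,6) = 3003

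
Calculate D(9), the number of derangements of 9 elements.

Use the recurrence D(n) = (n-1)(D(n-1) + D(n-2)) with D(0)=1, D(1)=0.
D(2) = 1 x (0 + 1) = 1
D(3) = 2 x (1 + 0) = 2
D(4) = 3 x (2 + 1) = 9
D(5) = 4 x (9 + 2) = 44
D(6) = 5 x (44 + 9) = 265
D(7) = 6 x (265 + 44) = 1854
D(8) = 7 x (1854 + 265) = 14833
D(9) = 8 x (D(8) + D(7)) = 8 x (14833 + 1854)

Final answer: D(9) = 133496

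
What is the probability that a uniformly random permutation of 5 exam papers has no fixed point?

D(n) = (n-1)(D(n-1) + D(n-2)), D(0)=1, D(1)=0.
Building up: D(2)=1, D(3)=2, D(4)=9, D(5)=44.
Total arrangements: 5! = 120.
Probability = D(5)/5! = 11/30.

Final answer: D(5)/5! = 44/120 = 0.366667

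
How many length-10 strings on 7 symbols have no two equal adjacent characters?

Let g(n) count such strings. g(1) = 7, and each valid string of length n-1 extends in 6 ways (any symbol but the last), so g(n) = 6 g(n-1).
Total: g(10) = 7 x 6^9.

Final answer: 7 x 6^{9} = 70543872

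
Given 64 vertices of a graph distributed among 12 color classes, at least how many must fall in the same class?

By pigeonhole with 64 objects and 12 categories: ceiling(64/12).

Final answer: 6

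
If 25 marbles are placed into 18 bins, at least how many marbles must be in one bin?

By the pigeonhole principle: ceiling(25/18).

Final answer: 2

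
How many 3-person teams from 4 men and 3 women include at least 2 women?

Sum over valid woman counts:
C(3,2)C(4,1) = 12
C(3,3)C(4,0) = 1
Total: 12 + 1.

Final answer: 13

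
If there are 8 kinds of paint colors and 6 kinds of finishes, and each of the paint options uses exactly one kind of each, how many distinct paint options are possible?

By the multiplication principle: 8 x 6.

Final answer: 48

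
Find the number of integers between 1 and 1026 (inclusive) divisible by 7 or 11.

Multiples of 7: 146. Multiples of 11: 93. Of both (lcm=77): 13.
By inclusion-exclusion: 146 + 93 - 13.

Final answer: 226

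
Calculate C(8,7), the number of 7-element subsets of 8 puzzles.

C(8,7) = 8!/(7! x (8-7)!).

Final answer: C(8,7) = 8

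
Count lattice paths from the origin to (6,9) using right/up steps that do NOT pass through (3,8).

Total paths to (6,9): C(15,9) = 5005.
Paths through (3,8): C(11,8) x C(4,1) = 660.
Avoiding (3,8): 5005 - 660.

Final answer: 4345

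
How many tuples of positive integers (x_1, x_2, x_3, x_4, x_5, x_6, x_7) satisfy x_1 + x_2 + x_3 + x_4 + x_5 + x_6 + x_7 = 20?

Substitute x'_i = x_i - 1 (so x'_i >= 0). Then sum x'_i = 20 - 7 = 13.
Stars and bars: C(13+7-1, 7-1) = C(19,6).

Final answer: C(19,6) = 27132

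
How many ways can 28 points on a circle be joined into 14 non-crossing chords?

The structures are counted by the Catalan number C_n. Here n = 28/2 = 14.
C_n = C(2n,n)/(n+1), so C_{14} = C(28,14)/15 = 40116600/15.

Final answer: C_{14} = 2674440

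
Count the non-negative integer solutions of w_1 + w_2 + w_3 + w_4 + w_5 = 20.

Stars and bars with 20 stars and 4 bars:
C(20+5-1, 5-1) = C(24,4).

Final answer: C(24,4) = 10626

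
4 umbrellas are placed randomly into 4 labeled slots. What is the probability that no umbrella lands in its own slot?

Use the recurrence D(n) = (n-1)(D(n-1) + D(n-2)) with D(0)=1, D(1)=0.
Building up: D(2)=1, D(3)=2, D(4)=9.
Total arrangements: 4! = 24.
Probability = D(4)/4! = 3/8.

Final answer: D(4)/4! = 9/24 = 0.375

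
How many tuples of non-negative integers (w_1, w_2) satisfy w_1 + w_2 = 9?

Stars and bars with 9 stars and 1 bars:
C(9+2-1, 2-1) = C(10,1).

Final answer: C(10,1) = 10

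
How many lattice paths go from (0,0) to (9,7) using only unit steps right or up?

Each path has 9 right steps and 7 up steps in some order (16 steps total).
Choose which 7 of the 16 steps are up: C(16,7).

Final answer: C(16,7) = 11440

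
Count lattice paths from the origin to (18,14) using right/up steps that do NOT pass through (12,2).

Total paths to (18,14): C(32,14) = 471435600.
Paths through (12,2): C(14,2) x C(18,12) = 1689324.
Avoiding (12,2): 471435600 - 1689324.

Final answer: 469746276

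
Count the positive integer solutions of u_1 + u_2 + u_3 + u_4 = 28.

Substitute u'_i = u_i - 1 (so u'_i >= 0). Then sum u'_i = 28 - 4 = 24.
Stars and bars: C(24+4-1, 4-1) = C(27,3).

Final answer: C(27,3) = 2925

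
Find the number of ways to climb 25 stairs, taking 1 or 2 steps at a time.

Let f(n) be the number of climbs. Removing the last move (1 or 2 steps) gives f(n) = f(n-1) + f(n-2); base cases f(1)=1, f(2)=2.
Iterating the recurrence: f(1)=1, f(2)=2, f(3)=3, f(4)=5, f(5)=8, f(6)=13, f(7)=21, f(8)=34, f(9)=55, f(10)=89, f(11)=144, f(12)=233, f(13)=377, f(14)=610, f(15)=987, f(16)=1597, f(17)=2584, f(18)=4181, f(19)=6765, f(20)=10946, f(21)=17711, f(22)=28657, f(23)=46368, f(24)=75025, f(25)=121393.

Final answer: 121393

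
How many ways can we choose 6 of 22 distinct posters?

C(22,6) = 22!/(6! x 16!).

Final answer: \binom{22}{6} = 74613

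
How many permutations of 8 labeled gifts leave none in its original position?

Use the recurrence D(n) = (n-1)(D(n-1) + D(n-2)) with D(0)=1, D(1)=0.
D(2) = 1 x (0 + 1) = 1
D(3) = 2 x (1 + 0) = 2
D(4) = 3 x (2 + 1) = 9
D(5) = 4 x (9 + 2) = 44
D(6) = 5 x (44 + 9) = 265
D(7) = 6 x (265 + 44) = 1854
D(8) = 7 x (D(7) + D(6)) = 7 x (1854 + 265)

Final answer: D(8) = 14833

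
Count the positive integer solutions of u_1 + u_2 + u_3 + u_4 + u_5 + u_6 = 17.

Substitute u'_i = u_i - 1 (so u'_i >= 0). Then sum u'_i = 17 - 6 = 11.
Stars and bars: C(11+6-1, 6-1) = C(16,5).

Final answer: C(16,5) = 4368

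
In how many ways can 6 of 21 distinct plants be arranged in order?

P(21,6) = 21!/(21-6)! = 21!/15!.

Final answer: P(21,6) = 39070080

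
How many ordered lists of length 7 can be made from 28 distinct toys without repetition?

P(28,7) = 28!/(28-7)! = 28!/21!.

Final answer: P(28,7) = 5967561600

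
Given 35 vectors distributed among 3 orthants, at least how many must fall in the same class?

By pigeonhole with 35 objects and 3 categories: ceiling(35/3).

Final answer: 12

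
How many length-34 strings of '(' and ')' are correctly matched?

This is a standard Catalan-number count: the answer is C_n. Here n = 17 (pairs).
C_n = C(2n,n) - C(2n,n+1), so C_{17} = C(34,17) - C(34,18) = 2333606220 - 2203961430.

Final answer: C_{17} = 129644790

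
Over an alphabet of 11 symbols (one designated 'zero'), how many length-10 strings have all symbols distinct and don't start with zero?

The leading digit has 10 choices (anything but zero); the next has 10 (anything but the first), then 9, and so on, one fewer each time.
Total: 10 x 10 x 9 x 8 x 7 x 6 x 5 x 4 x 3 x 2.

Final answer: 36288000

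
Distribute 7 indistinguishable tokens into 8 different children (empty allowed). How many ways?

Stars and bars: C(n+k-1, k-1) = C(14,7).

Final answer: C(14,7) = 3432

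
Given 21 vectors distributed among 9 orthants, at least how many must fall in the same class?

By pigeonhole with 21 objects and 9 categories: ceiling(21/9).

Final answer: 3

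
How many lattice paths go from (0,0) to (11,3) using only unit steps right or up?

Each path has 11 right steps and 3 up steps in some order (14 steps total).
Choose which 3 of the 14 steps are up: C(14,3).

Final answer: C(14,3) = 364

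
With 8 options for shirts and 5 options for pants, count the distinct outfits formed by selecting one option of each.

By the multiplication principle: 8 x 5.

Final answer: 40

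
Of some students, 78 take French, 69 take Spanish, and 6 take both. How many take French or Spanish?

|A union B| = |A| + |B| - |A intersect B| = 78 + 69 - 6.

Final answer: 141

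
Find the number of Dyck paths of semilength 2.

Total monotonic paths to (2,2): C(4,2) = 6.
Reflecting each bad path at its first crossing gives a bijection with paths to (1,3): C(4,3) = 4.
Valid Dyck paths: 6 - 4.
(This is the Catalan number C_{2}.)

Final answer: C_{2} = 2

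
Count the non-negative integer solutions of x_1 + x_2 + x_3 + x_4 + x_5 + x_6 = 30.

Stars and bars with 30 stars and 5 bars:
C(30+6-1, 6-1) = C(35,5).

Final answer: C(35,5) = 324632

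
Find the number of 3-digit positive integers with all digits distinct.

First digit: 9 (not 0). Second: 9 (not first). Third: 8, etc.
Total: 9 x 9 x 8.

Final answer: 648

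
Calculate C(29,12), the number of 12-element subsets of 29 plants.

C(29,12) = 29!/(12! x 17!).

Final answer: \binom{29}{12} = 51895935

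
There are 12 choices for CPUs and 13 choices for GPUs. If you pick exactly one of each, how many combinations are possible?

By the multiplication principle: 12 x 13.

Final answer: 156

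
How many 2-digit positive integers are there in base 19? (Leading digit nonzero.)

In base 19, the leading digit has 18 choices (1..18); each of the remaining 1 digits has 19 choices.
Total: 18 x 19^1.

Final answer: 342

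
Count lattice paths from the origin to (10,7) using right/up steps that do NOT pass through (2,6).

Total paths to (10,7): C(17,7) = 19448.
Paths through (2,6): C(8,6) x C(9,1) = 252.
Avoiding (2,6): 19448 - 252.

Final answer: 19196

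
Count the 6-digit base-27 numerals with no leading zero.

In base 27, the leading digit has 26 choices (1..26); each of the remaining 5 digits has 27 choices.
Total: 26 x 27^5.

Final answer: 373071582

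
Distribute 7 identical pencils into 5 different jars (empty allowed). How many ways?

Stars and bars: C(n+k-1, k-1) = C(11,4).

Final answer: C(11,4) = 330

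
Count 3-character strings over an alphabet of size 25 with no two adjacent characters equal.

First character: 25 choices. Each subsequent: 24 choices (must differ from the previous one).
Total: 25 x 24^2.

Final answer: 25 x 24^{2} = 14400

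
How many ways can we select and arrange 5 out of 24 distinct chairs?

P(24,5) = 24!/(24-5)! = 24!/19!.

Final answer: P(24,5) = 5100480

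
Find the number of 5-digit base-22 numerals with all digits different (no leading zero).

The leading digit has 21 choices (anything but zero); the next has 21 (anything but the first), then 20, and so on, one fewer each time.
Total: 21 x 21 x 20 x 19 x 18.

Final answer: 3016440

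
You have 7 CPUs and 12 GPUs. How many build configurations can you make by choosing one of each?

By the multiplication principle: 7 x 12.

Final answer: 84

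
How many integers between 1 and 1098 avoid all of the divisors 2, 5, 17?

|div by 2|=549, |div by 5|=219, |div by 17|=64.
|div by 2&5|=109, |div by 2&17|=32, |div by 5&17|=12, |div by all|=6.
By inclusion-exclusion, divisible by at least one: 549+219+64-109-32-12+6 = 685.
Not divisible by any: 1098 - 685.

Final answer: 413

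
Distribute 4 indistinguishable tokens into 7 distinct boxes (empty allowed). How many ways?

Stars and bars: C(n+k-1, k-1) = C(10,6).

Final answer: C(10,6) = 210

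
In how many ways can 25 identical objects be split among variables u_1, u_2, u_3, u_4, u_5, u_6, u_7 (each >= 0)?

Stars and bars with 25 stars and 6 bars:
C(25+7-1, 7-1) = C(31,6).

Final answer: C(31,6) = 736281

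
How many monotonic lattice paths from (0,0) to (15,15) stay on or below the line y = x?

Total monotonic paths to (15,15): C(30,15) = 155117520.
By the reflection principle, paths that go above the diagonal number C(30,16) = 145422675.
Valid Dyck paths: 155117520 - 145422675.
(These counts are the Catalan numbers.)

Final answer: C_{15} = 9694845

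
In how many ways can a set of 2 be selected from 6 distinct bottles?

C(6,2) = 6!/(2! x (6-2)!).

Final answer: C(6,2) = 15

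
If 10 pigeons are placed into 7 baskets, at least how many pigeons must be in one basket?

By the pigeonhole principle: ceiling(10/7).

Final answer: 2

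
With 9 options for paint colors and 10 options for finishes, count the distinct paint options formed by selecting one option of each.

By the multiplication principle: 9 x 10.

Final answer: 90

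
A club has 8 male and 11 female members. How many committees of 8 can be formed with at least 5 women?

Sum over valid woman counts:
C(11,5)C(8,3) = 25872
C(11,6)C(8,2) = 12936
C(11,7)C(8,1) = 2640
C(11,8)C(8,0) = 165
Total: 25872 + 12936 + 2640 + 165.

Final answer: 41613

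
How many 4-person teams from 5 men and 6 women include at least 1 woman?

Sum over valid woman counts:
C(6,1)C(5,3) = 60
C(6,2)C(5,2) = 150
C(6,3)C(5,1) = 100
C(6,4)C(5,0) = 15
Total: 60 + 150 + 100 + 15.

Final answer: 325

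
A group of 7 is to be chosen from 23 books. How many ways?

C(23,7) = 23!/(7! x (23-7)!).

Final answer: C(23,7) = 245157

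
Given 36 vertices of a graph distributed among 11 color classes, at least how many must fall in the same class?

By pigeonhole with 36 objects and 11 categories: ceiling(36/11).

Final answer: 4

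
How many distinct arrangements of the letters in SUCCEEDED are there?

Letters (C:2, D:2, E:3, S:1, U:1). Total letters: 9.
Permutations = 9!/(3! x 2! x 2!).

Final answer: 15120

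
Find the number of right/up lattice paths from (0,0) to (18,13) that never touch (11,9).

Total paths to (18,13): C(31,13) = 206253075.
Paths through (11,9): C(20,9) x C(11,4) = 55426800.
Avoiding (11,9): 206253075 - 55426800.

Final answer: 150826275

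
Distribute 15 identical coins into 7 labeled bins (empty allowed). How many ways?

Stars and bars: C(n+k-1, k-1) = C(21,6).

Final answer: C(21,6) = 54264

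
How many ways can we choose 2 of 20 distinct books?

C(20,2) = 20!/(2! x (20-2)!).

Final answer: C(20,2) = 190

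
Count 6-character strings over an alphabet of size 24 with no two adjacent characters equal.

First character: 24 choices. Each subsequent: 23 choices (must differ from the previous one).
Total: 24 x 23^5.

Final answer: 24 x 23^{5} = 154472232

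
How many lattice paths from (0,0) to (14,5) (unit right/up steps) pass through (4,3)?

Paths (0,0)->(4,3): C(7,3) = 35.
Paths (4,3)->(14,5): C(12,2) = 66.
By multiplication principle: 35 x 66.

Final answer: 2310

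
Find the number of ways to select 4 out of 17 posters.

C(17,4) = 17!/(4! x (17-4)!).

Final answer: C(17,4) = 2380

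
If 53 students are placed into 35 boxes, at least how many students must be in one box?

By the pigeonhole principle: ceiling(53/35).

Final answer: 2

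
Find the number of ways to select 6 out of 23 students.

C(23,6) = 23!/(6! x (23-6)!).

Final answer: C(23,6) = 100947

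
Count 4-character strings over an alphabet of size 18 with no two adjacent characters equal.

First character: 18 choices. Each subsequent: 17 choices (must differ from the previous one).
Total: 18 x 17^3.

Final answer: 18 x 17^{3} = 88434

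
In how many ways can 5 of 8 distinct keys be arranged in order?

P(8,5) = 8!/(8-5)! = 8!/3!.

Final answer: P(8,5) = 6720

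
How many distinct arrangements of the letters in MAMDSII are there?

Letters (A:1, D:1, I:2, M:2, S:1). Total letters: 7.
Permutations = 7!/(2! x 2!).

Final answer: 1260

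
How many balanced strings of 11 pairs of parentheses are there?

This is counted by the nth Catalan number C_n. Here n = 11 (pairs).
C_n = (2n)!/(n!(n+1)!), so C_{11} = 22!/(11! x 12!) = C(22,11)/12 = 705432/12.

Final answer: C_{11} = 58786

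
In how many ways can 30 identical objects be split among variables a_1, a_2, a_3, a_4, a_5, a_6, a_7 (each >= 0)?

Stars and bars with 30 stars and 6 bars:
C(30+7-1, 7-1) = C(36,6).

Final answer: C(36,6) = 1947792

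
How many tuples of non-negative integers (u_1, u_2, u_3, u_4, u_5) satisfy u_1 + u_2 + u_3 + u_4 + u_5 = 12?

Stars and bars with 12 stars and 4 bars:
C(12+5-1, 5-1) = C(16,4).

Final answer: C(16,4) = 1820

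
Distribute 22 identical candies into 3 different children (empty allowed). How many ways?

Stars and bars: C(n+k-1, k-1) = C(24,2).

Final answer: C(24,2) = 276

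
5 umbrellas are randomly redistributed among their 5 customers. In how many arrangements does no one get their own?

Derangements satisfy D(n) = (n-1)(D(n-1) + D(n-2)), starting from D(0)=1, D(1)=0.
D(2) = 1 x (0 + 1) = 1
D(3) = 2 x (1 + 0) = 2
D(4) = 3 x (2 + 1) = 9
D(5) = 4 x (D(4) + D(3)) = 4 x (9 + 2)

Final answer: D(5) = 44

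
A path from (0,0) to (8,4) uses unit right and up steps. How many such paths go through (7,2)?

Paths (0,0)->(7,2): C(9,2) = 36.
Paths (7,2)->(8,4): C(3,2) = 3.
By multiplication principle: 36 x 3.

Final answer: 108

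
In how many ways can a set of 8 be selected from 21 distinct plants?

C(21,8) = 21!/(8! x (21-8)!).

Final answer: C(21,8) = 203490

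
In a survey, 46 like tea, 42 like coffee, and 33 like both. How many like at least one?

|A union B| = |A| + |B| - |A intersect B| = 46 + 42 - 33.

Final answer: 55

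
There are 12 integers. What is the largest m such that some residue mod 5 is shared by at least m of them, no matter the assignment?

There are 5 possible values for residue mod 5. With 12 integers and 5 categories, by pigeonhole: ceiling(12/5).

Final answer: 3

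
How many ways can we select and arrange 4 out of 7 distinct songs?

P(7,4) = 7!/(7-4)! = 7!/3!.

Final answer: P(7,4) = 840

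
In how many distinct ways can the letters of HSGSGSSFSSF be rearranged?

Letters (F:2, G:2, H:1, S:6). Total letters: 11.
Permutations = 11!/(6! x 2! x 2!).

Final answer: 13860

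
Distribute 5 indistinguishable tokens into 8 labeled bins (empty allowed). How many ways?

Stars and bars: C(n+k-1, k-1) = C(12,7).

Final answer: C(12,7) = 792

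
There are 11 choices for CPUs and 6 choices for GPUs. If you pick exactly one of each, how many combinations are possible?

By the multiplication principle: 11 x 6.

Final answer: 66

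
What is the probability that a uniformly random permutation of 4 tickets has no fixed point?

D(n) = (n-1)(D(n-1) + D(n-2)), D(0)=1, D(1)=0.
Building up: D(2)=1, D(3)=2, D(4)=9.
Total arrangements: 4! = 24.
Probability = D(4)/4! = 3/8.

Final answer: D(4)/4! = 9/24 = 0.375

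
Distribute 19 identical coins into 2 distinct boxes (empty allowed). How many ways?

Stars and bars: C(n+k-1, k-1) = C(20,1).

Final answer: C(20,1) = 20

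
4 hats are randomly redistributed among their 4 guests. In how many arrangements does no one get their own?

Use the recurrence D(n) = (n-1)(D(n-1) + D(n-2)) with D(0)=1, D(1)=0.
D(2) = 1 x (0 + 1) = 1
D(3) = 2 x (1 + 0) = 2
D(4) = 3 x (D(3) + D(2)) = 3 x (2 + 1)

Final answer: D(4) = 9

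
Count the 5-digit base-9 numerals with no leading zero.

Leading digit: 8 options (nonzero). Other 4 digit(s): 9 options each.
Total: 8 x 9^4.

Final answer: 52488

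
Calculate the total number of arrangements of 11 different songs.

The number of ways to arrange 11 distinct objects is 11!.

Final answer: 11! = 39916800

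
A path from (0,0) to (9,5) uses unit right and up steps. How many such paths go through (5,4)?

Paths (0,0)->(5,4): C(9,4) = 126.
Paths (5,4)->(9,5): C(5,1) = 5.
By multiplication principle: 126 x 5.

Final answer: 630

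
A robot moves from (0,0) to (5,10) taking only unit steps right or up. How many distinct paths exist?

Each path has 5 right steps and 10 up steps in some order (15 steps total).
Choose which 10 of the 15 steps are up: C(15,10).

Final answer: C(15,10) = 3003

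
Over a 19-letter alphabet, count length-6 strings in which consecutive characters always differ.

First character: 19 choices. Each subsequent: 18 choices (must differ from the previous one).
Total: 19 x 18^5.

Final answer: 19 x 18^{5} = 35901792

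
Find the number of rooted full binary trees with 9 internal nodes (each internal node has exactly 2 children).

This is counted by the nth Catalan number C_n. Here n = 9.
C_n = (2n)!/(n!(n+1)!), so C_{9} = 18!/(9! x 10!) = C(18,9)/10 = 48620/10.

Final answer: C_{9} = 4862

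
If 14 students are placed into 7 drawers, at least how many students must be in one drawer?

By the pigeonhole principle: ceiling(14/7).

Final answer: 2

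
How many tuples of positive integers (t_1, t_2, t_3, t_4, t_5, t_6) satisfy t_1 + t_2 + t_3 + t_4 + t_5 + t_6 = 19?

Substitute t'_i = t_i - 1 (so t'_i >= 0). Then sum t'_i = 19 - 6 = 13.
Stars and bars: C(13+6-1, 6-1) = C(18,5).

Final answer: C(18,5) = 8568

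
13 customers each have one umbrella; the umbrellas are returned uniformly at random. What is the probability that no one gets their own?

Derangements satisfy D(n) = (n-1)(D(n-1) + D(n-2)), starting from D(0)=1, D(1)=0.
Building up: D(2)=1, D(3)=2, D(4)=9, D(5)=44, D(6)=265, D(7)=1854, D(8)=14833, D(9)=133496, D(10)=1334961, D(11)=14684570, D(12)=176214841, D(13)=2290792932.
Total arrangements: 13! = 6227020800.
Probability = D(13)/13! = 63633137/172972800.

Final answer: D(13)/13! = 2290792932/6227020800 = 0.367879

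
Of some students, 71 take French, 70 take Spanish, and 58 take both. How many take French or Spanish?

|A union B| = |A| + |B| - |A intersect B| = 71 + 70 - 58.

Final answer: 83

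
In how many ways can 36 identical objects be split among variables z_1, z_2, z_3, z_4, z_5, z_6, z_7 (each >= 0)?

Stars and bars with 36 stars and 6 bars:
C(36+7-1, 7-1) = C(42,6).

Final answer: C(42,6) = 5245786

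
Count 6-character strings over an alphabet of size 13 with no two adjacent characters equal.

First character: 13 choices. Each subsequent: 12 choices (must differ from the previous one).
Total: 13 x 12^5.

Final answer: 13 x 12^{5} = 3234816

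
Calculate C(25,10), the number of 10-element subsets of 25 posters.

C(25,10) = 25!/(10! x 15!).

Final answer: \binom{25}{10} = 3268760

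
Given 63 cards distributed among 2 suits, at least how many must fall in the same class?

By pigeonhole with 63 objects and 2 categories: ceiling(63/2).

Final answer: 32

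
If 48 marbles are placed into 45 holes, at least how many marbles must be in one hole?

By the pigeonhole principle: ceiling(48/45).

Final answer: 2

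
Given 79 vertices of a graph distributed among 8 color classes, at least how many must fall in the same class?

By pigeonhole with 79 objects and 8 categories: ceiling(79/8).

Final answer: 10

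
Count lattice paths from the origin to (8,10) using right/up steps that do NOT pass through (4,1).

Total paths to (8,10): C(18,10) = 43758.
Paths through (4,1): C(5,1) x C(13,9) = 3575.
Avoiding (4,1): 43758 - 3575.

Final answer: 40183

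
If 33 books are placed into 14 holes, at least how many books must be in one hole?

By the pigeonhole principle: ceiling(33/14).

Final answer: 3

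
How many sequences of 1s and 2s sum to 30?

Condition on the final move: it is a 1-step (f(n-1) ways to get there) or a 2-step (f(n-2) ways), so f(n) = f(n-1) + f(n-2), with f(1)=1, f(2)=2.
Computing successive values: f(1)=1, f(2)=2, f(3)=3, f(4)=5, f(5)=8, f(6)=13, f(7)=21, f(8)=34, f(9)=55, f(10)=89, f(11)=144, f(12)=233, f(13)=377, f(14)=610, f(15)=987, f(16)=1597, f(17)=2584, f(18)=4181, f(19)=6765, f(20)=10946, f(21)=17711, f(22)=28657, f(23)=46368, f(24)=75025, f(25)=121393, f(26)=196418, f(27)=317811, f(28)=514229, f(29)=832040, f(30)=1346269.

Final answer: 1346269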